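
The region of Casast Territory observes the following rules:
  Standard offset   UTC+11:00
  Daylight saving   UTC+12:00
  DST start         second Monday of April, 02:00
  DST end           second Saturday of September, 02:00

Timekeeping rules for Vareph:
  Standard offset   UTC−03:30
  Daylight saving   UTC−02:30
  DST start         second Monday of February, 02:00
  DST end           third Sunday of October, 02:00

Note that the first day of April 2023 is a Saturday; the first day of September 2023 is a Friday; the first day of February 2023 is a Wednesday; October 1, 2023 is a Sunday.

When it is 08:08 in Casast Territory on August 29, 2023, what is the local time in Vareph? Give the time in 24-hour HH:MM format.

1 April 2023 is a Saturday, so the first Monday is April 3 and the second is April 10.
1 September 2023 is a Friday, so the first Saturday is September 2 and the second is September 9.
August 29, 2023 lies within the daylight-saving period (10 April – 9 September), so Casast Territory is on daylight time, UTC+12:00.
08:08 Casast Territory − 12h = 20:08 UTC (rolling into the previous day, 28 August 2023).
1 February 2023 is a Wednesday, so the first Monday is February 6 and the second is February 13.
1 October 2023 is a Sunday, so the first Sunday is October 1 and the third is October 15.
At the standard offset (UTC−03:30), 20:08 UTC − 3h30m = 16:38 Vareph standard time.
Daylight saving runs 13 February – 15 October; the standard-time date in Vareph, August 28, 2023, is inside that window, so Vareph is at UTC−02:30.
20:08 UTC − 2h30m = 17:38 Vareph.

17:38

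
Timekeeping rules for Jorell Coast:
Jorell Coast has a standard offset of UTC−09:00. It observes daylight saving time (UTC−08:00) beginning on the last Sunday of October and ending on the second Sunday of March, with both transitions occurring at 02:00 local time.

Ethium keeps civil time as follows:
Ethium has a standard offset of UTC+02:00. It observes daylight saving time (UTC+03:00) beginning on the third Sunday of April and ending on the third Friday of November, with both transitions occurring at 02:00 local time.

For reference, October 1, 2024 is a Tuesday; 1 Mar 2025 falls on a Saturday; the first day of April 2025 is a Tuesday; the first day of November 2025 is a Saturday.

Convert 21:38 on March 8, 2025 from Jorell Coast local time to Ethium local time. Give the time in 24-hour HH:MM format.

1 October 2024 is a Tuesday, so Sundays fall on 6, 13, 20, 27; the last is October 27.
1 March 2025 is a Saturday, so the first Sunday is March 2 and the second is March 9.
Daylight saving runs 27 October 2024 – 9 March 2025; March 8, 2025 is inside that window, so Jorell Coast is at UTC−08:00.
21:38 Jorell Coast + 8h = 05:38 UTC (rolling into the next day, 9 March 2025).
1 April 2025 is a Tuesday, so the first Sunday is April 6 and the third is April 20.
1 November 2025 is a Saturday, so the first Friday is November 7 and the third is November 21.
At the standard offset (UTC+02:00), 05:38 UTC + 2h = 07:38 Ethium standard time.
The standard-time date in Ethium, March 9, 2025, is outside the daylight-saving period (20 April – 21 November), so Ethium is on standard time, UTC+02:00.
05:38 UTC + 2h = 07:38 Ethium.

07:38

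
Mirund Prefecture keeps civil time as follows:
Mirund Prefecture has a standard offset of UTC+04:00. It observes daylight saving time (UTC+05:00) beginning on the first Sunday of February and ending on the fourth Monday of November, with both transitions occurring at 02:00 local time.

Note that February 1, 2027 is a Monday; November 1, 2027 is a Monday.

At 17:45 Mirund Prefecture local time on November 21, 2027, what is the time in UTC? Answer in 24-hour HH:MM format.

12:45

1 February 2027 is a Monday, so the first Sunday is February 7.
1 November 2027 is a Monday, so the first Monday is November 1 and the fourth is November 22.
November 21, 2027 lies within the daylight-saving period (7 February – 22 November), so Mirund Prefecture is on daylight time, UTC+05:00.
17:45 local − 5h = 12:45 UTC.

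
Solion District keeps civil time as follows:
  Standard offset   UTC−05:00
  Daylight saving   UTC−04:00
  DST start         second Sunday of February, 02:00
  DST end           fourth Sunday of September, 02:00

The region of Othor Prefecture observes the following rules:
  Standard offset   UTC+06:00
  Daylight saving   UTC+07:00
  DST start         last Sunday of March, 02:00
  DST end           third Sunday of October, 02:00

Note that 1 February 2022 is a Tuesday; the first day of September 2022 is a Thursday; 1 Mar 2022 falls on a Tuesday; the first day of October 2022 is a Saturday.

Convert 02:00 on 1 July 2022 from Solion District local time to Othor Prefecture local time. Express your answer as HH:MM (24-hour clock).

1 February 2022 is a Tuesday, so the first Sunday is February 6 and the second is February 13.
1 September 2022 is a Thursday, so the first Sunday is September 4 and the fourth is September 25.
Daylight saving runs 13 February – 25 September; 1 July 2022 is inside that window, so Solion District is at UTC−04:00.
02:00 Solion District + 4h = 06:00 UTC.
1 March 2022 is a Tuesday, so Sundays fall on 6, 13, 20, 27; the last is March 27.
1 October 2022 is a Saturday, so the first Sunday is October 2 and the third is October 16.
At the standard offset (UTC+06:00), 06:00 UTC + 6h = 12:00 Othor Prefecture standard time.
The standard-time date in Othor Prefecture, 1 July 2022, lies within the daylight-saving period (27 March – 16 October), so Othor Prefecture is on daylight time, UTC+07:00.
06:00 UTC + 7h = 13:00 Othor Prefecture.

13:00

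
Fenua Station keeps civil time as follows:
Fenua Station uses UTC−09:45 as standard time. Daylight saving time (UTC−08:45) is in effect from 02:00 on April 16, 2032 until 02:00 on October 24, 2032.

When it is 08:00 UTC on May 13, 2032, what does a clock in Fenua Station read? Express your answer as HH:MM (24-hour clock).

At the standard offset (UTC−09:45), 08:00 UTC − 9h45m = 22:15 Fenua Station standard time (rolling into the previous day, 12 May 2032).
The standard-time date in Fenua Station, May 12, 2032, falls between 16 April and 24 October, so daylight saving is in effect and Fenua Station is at UTC−08:45.
08:00 UTC − 8h45m = 23:15 local (rolling into the previous day, 12 May 2032).

23:15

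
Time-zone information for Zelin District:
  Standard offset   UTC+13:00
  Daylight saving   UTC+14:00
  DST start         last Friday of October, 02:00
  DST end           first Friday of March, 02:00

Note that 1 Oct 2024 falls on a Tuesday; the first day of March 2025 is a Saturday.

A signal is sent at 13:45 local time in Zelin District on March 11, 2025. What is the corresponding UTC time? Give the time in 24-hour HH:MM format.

1 October 2024 is a Tuesday, so Fridays fall on 4, 11, 18, 25; the last is October 25.
1 March 2025 is a Saturday, so the first Friday is March 7.
March 11, 2025 does not fall between 25 October 2024 and 7 March 2025, so daylight saving is not in effect and Zelin District is at UTC+13:00.
13:45 local − 13h = 00:45 UTC.

00:45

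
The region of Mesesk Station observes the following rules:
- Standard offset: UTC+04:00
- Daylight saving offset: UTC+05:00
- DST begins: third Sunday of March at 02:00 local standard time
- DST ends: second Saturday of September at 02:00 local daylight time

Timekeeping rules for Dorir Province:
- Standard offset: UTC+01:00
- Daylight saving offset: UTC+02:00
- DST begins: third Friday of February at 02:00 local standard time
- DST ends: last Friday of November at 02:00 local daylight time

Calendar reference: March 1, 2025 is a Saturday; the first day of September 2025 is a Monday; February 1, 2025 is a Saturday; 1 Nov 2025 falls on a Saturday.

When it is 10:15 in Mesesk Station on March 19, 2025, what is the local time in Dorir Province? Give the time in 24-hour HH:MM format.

1 March 2025 is a Saturday, so the first Sunday is March 2 and the third is March 16.
1 September 2025 is a Monday, so the first Saturday is September 6 and the second is September 13.
Daylight saving runs 16 March – 13 September; March 19, 2025 is inside that window, so Mesesk Station is at UTC+05:00.
10:15 Mesesk Station − 5h = 05:15 UTC.
1 February 2025 is a Saturday, so the first Friday is February 7 and the third is February 21.
1 November 2025 is a Saturday, so Fridays fall on 7, 14, 21, 28; the last is November 28.
At the standard offset (UTC+01:00), 05:15 UTC + 1h = 06:15 Dorir Province standard time.
The standard-time date in Dorir Province, March 19, 2025, falls between 21 February and 28 November, so daylight saving is in effect and Dorir Province is at UTC+02:00.
05:15 UTC + 2h = 07:15 Dorir Province.

07:15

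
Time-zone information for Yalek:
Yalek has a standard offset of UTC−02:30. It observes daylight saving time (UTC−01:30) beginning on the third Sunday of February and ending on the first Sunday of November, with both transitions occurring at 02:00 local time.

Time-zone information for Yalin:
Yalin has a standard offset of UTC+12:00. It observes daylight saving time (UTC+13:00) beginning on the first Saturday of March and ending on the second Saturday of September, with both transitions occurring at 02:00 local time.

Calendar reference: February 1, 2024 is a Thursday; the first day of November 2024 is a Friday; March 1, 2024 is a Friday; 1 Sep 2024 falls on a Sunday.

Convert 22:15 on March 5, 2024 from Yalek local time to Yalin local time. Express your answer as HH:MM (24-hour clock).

12:45

1 February 2024 is a Thursday, so the first Sunday is February 4 and the third is February 18.
1 November 2024 is a Friday, so the first Sunday is November 3.
March 5, 2024 falls between 18 February and 3 November, so daylight saving is in effect and Yalek is at UTC−01:30.
22:15 Yalek + 1h30m = 23:45 UTC.
1 March 2024 is a Friday, so the first Saturday is March 2.
1 September 2024 is a Sunday, so the first Saturday is September 7 and the second is September 14.
At the standard offset (UTC+12:00), 23:45 UTC + 12h = 11:45 Yalin standard time (rolling into the next day, 6 March 2024).
The standard-time date in Yalin, March 6, 2024, lies within the daylight-saving period (2 March – 14 September), so Yalin is on daylight time, UTC+13:00.
23:45 UTC + 13h = 12:45 Yalin (rolling into the next day, 6 March 2024).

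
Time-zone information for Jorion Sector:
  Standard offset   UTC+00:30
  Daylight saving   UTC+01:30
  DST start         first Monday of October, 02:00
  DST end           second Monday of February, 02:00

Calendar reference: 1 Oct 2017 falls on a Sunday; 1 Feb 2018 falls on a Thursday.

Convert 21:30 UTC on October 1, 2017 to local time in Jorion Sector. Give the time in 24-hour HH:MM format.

1 October 2017 is a Sunday, so the first Monday is October 2.
1 February 2018 is a Thursday, so the first Monday is February 5 and the second is February 12.
At the standard offset (UTC+00:30), 21:30 UTC + 0h30m = 22:00 Jorion Sector standard time.
The standard-time date in Jorion Sector, October 1, 2017, is outside the daylight-saving period (2 October 2017 – 12 February 2018), so Jorion Sector is on standard time, UTC+00:30.
21:30 UTC + 0h30m = 22:00 local.

22:00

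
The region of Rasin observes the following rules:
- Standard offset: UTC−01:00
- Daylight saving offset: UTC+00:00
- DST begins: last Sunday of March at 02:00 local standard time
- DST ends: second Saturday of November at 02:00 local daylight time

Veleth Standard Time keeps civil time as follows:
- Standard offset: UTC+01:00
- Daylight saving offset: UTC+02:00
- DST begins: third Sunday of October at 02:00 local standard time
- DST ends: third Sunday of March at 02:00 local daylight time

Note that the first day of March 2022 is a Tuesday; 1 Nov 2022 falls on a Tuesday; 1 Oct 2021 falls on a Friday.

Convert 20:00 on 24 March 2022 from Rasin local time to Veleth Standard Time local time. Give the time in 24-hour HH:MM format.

22:00

1 March 2022 is a Tuesday, so Sundays fall on 6, 13, 20, 27; the last is March 27.
1 November 2022 is a Tuesday, so the first Saturday is November 5 and the second is November 12.
24 March 2022 does not fall between 27 March and 12 November, so daylight saving is not in effect and Rasin is at UTC−01:00.
20:00 Rasin + 1h = 21:00 UTC.
1 October 2021 is a Friday, so the first Sunday is October 3 and the third is October 17.
1 March 2022 is a Tuesday, so the first Sunday is March 6 and the third is March 20.
At the standard offset (UTC+01:00), 21:00 UTC + 1h = 22:00 Veleth Standard Time standard time.
The standard-time date in Veleth Standard Time, 24 March 2022, does not fall between 17 October 2021 and 20 March 2022, so daylight saving is not in effect and Veleth Standard Time is at UTC+01:00.
21:00 UTC + 1h = 22:00 Veleth Standard Time.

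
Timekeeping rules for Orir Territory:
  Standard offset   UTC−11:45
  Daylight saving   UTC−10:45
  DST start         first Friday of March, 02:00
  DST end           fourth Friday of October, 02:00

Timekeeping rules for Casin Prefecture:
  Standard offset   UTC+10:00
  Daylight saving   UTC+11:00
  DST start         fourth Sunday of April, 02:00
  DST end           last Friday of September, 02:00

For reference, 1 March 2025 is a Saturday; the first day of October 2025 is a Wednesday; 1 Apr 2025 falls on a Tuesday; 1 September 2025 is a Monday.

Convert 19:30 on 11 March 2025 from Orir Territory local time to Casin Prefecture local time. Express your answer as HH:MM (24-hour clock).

1 March 2025 is a Saturday, so the first Friday is March 7.
1 October 2025 is a Wednesday, so the first Friday is October 3 and the fourth is October 24.
Daylight saving runs 7 March – 24 October; 11 March 2025 is inside that window, so Orir Territory is at UTC−10:45.
19:30 Orir Territory + 10h45m = 06:15 UTC (rolling into the next day, 12 March 2025).
1 April 2025 is a Tuesday, so the first Sunday is April 6 and the fourth is April 27.
1 September 2025 is a Monday, so Fridays fall on 5, 12, 19, 26; the last is September 26.
At the standard offset (UTC+10:00), 06:15 UTC + 10h = 16:15 Casin Prefecture standard time.
The standard-time date in Casin Prefecture, 12 March 2025, does not fall between 27 April and 26 September, so daylight saving is not in effect and Casin Prefecture is at UTC+10:00.
06:15 UTC + 10h = 16:15 Casin Prefecture.

16:15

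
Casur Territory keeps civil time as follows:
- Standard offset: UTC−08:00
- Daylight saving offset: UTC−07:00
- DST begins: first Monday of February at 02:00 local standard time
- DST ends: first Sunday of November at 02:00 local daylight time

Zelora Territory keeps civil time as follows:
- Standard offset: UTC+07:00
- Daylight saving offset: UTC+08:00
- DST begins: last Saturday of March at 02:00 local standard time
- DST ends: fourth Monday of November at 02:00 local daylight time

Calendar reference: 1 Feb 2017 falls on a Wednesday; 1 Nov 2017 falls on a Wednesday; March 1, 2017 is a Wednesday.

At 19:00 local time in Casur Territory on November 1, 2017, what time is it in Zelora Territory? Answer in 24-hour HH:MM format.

1 February 2017 is a Wednesday, so the first Monday is February 6.
1 November 2017 is a Wednesday, so the first Sunday is November 5.
November 1, 2017 lies within the daylight-saving period (6 February – 5 November), so Casur Territory is on daylight time, UTC−07:00.
19:00 Casur Territory + 7h = 02:00 UTC (rolling into the next day, 2 November 2017).
1 March 2017 is a Wednesday, so Saturdays fall on 4, 11, 18, 25; the last is March 25.
1 November 2017 is a Wednesday, so the first Monday is November 6 and the fourth is November 27.
At the standard offset (UTC+07:00), 02:00 UTC + 7h = 09:00 Zelora Territory standard time.
The standard-time date in Zelora Territory, November 2, 2017, lies within the daylight-saving period (25 March – 27 November), so Zelora Territory is on daylight time, UTC+08:00.
02:00 UTC + 8h = 10:00 Zelora Territory.

10:00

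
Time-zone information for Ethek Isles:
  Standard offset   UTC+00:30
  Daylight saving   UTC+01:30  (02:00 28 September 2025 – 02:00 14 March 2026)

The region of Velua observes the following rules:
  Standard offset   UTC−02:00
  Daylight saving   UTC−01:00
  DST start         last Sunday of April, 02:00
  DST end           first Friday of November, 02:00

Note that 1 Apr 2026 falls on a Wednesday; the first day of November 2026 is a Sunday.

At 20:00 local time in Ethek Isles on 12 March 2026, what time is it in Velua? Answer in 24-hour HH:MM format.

12 March 2026 falls between 28 September 2025 and 14 March 2026, so daylight saving is in effect and Ethek Isles is at UTC+01:30.
20:00 Ethek Isles − 1h30m = 18:30 UTC.
1 April 2026 is a Wednesday, so Sundays fall on 5, 12, 19, 26; the last is April 26.
1 November 2026 is a Sunday, so the first Friday is November 6.
At the standard offset (UTC−02:00), 18:30 UTC − 2h = 16:30 Velua standard time.
The standard-time date in Velua, 12 March 2026, is outside the daylight-saving period (26 April – 6 November), so Velua is on standard time, UTC−02:00.
18:30 UTC − 2h = 16:30 Velua.

16:30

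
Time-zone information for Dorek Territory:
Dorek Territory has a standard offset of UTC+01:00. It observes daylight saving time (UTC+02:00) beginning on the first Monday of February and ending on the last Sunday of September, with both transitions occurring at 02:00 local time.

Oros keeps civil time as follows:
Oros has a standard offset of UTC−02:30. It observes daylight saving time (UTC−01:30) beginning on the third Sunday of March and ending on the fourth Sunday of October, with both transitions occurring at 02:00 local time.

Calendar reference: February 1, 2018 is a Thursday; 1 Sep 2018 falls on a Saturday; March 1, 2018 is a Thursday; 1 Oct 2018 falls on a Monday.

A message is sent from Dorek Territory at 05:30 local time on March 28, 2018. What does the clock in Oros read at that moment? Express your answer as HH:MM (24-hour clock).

1 February 2018 is a Thursday, so the first Monday is February 5.
1 September 2018 is a Saturday, so Sundays fall on 2, 9, 16, 23, 30; the last is September 30.
Daylight saving runs 5 February – 30 September; March 28, 2018 is inside that window, so Dorek Territory is at UTC+02:00.
05:30 Dorek Territory − 2h = 03:30 UTC.
1 March 2018 is a Thursday, so the first Sunday is March 4 and the third is March 18.
1 October 2018 is a Monday, so the first Sunday is October 7 and the fourth is October 28.
At the standard offset (UTC−02:30), 03:30 UTC − 2h30m = 01:00 Oros standard time.
Daylight saving runs 18 March – 28 October; the standard-time date in Oros, March 28, 2018, is inside that window, so Oros is at UTC−01:30.
03:30 UTC − 1h30m = 02:00 Oros.

02:00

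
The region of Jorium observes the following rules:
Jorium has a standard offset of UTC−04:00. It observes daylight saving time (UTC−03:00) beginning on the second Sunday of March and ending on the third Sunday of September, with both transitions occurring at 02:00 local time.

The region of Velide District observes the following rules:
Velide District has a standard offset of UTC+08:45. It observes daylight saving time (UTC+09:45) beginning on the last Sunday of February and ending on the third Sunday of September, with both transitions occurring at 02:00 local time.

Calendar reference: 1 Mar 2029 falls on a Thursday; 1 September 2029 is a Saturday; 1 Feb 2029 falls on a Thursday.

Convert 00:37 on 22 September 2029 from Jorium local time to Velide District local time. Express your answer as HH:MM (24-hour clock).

13:22

1 March 2029 is a Thursday, so the first Sunday is March 4 and the second is March 11.
1 September 2029 is a Saturday, so the first Sunday is September 2 and the third is September 16.
22 September 2029 is outside the daylight-saving period (11 March – 16 September), so Jorium is on standard time, UTC−04:00.
00:37 Jorium + 4h = 04:37 UTC.
1 February 2029 is a Thursday, so Sundays fall on 4, 11, 18, 25; the last is February 25.
1 September 2029 is a Saturday, so the first Sunday is September 2 and the third is September 16.
At the standard offset (UTC+08:45), 04:37 UTC + 8h45m = 13:22 Velide District standard time.
Daylight saving runs 25 February – 16 September; the standard-time date in Velide District, 22 September 2029, is outside that window, so Velide District is on standard time at UTC+08:45.
04:37 UTC + 8h45m = 13:22 Velide District.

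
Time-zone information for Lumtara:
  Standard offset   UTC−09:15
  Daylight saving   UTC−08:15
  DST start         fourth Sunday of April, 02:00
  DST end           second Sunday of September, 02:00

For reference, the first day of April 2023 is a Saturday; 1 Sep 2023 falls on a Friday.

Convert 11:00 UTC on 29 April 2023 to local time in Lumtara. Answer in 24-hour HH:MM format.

1 April 2023 is a Saturday, so the first Sunday is April 2 and the fourth is April 23.
1 September 2023 is a Friday, so the first Sunday is September 3 and the second is September 10.
At the standard offset (UTC−09:15), 11:00 UTC − 9h15m = 01:45 Lumtara standard time.
The standard-time date in Lumtara, 29 April 2023, falls between 23 April and 10 September, so daylight saving is in effect and Lumtara is at UTC−08:15.
11:00 UTC − 8h15m = 02:45 local.

02:45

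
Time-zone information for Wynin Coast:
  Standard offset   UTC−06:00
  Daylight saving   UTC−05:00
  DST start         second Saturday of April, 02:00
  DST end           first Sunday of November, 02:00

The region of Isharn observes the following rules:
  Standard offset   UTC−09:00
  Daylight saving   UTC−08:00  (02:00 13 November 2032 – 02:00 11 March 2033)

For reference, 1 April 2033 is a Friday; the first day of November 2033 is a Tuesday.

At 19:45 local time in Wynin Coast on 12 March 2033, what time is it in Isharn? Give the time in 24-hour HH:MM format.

1 April 2033 is a Friday, so the first Saturday is April 2 and the second is April 9.
1 November 2033 is a Tuesday, so the first Sunday is November 6.
12 March 2033 does not fall between 9 April and 6 November, so daylight saving is not in effect and Wynin Coast is at UTC−06:00.
19:45 Wynin Coast + 6h = 01:45 UTC (rolling into the next day, 13 March 2033).
At the standard offset (UTC−09:00), 01:45 UTC − 9h = 16:45 Isharn standard time (rolling into the previous day, 12 March 2033).
The standard-time date in Isharn, 12 March 2033, is outside the daylight-saving period (13 November 2032 – 11 March 2033), so Isharn is on standard time, UTC−09:00.
01:45 UTC − 9h = 16:45 Isharn (rolling into the previous day, 12 March 2033).

16:45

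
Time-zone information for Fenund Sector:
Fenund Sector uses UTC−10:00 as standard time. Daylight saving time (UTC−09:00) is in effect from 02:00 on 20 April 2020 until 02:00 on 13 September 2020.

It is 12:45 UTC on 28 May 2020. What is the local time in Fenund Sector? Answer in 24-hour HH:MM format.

03:45

At the standard offset (UTC−10:00), 12:45 UTC − 10h = 02:45 Fenund Sector standard time.
The standard-time date in Fenund Sector, 28 May 2020, falls between 20 April and 13 September, so daylight saving is in effect and Fenund Sector is at UTC−09:00.
12:45 UTC − 9h = 03:45 local.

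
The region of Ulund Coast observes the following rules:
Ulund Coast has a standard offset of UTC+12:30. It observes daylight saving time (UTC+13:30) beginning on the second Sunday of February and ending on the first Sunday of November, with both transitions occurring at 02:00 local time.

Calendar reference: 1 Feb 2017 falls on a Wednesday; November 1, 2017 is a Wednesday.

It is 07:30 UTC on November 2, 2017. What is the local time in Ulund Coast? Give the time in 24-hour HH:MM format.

1 February 2017 is a Wednesday, so the first Sunday is February 5 and the second is February 12.
1 November 2017 is a Wednesday, so the first Sunday is November 5.
At the standard offset (UTC+12:30), 07:30 UTC + 12h30m = 20:00 Ulund Coast standard time.
The standard-time date in Ulund Coast, November 2, 2017, lies within the daylight-saving period (12 February – 5 November), so Ulund Coast is on daylight time, UTC+13:30.
07:30 UTC + 13h30m = 21:00 local.

21:00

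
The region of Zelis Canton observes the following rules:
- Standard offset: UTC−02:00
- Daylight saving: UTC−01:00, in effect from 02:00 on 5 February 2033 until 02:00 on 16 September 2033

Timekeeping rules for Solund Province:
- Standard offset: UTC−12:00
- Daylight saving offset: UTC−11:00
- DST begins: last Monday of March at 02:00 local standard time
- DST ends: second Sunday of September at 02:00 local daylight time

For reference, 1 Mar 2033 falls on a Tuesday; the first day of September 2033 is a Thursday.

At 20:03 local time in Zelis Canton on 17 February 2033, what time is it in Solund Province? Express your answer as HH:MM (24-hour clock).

09:03

17 February 2033 lies within the daylight-saving period (5 February – 16 September), so Zelis Canton is on daylight time, UTC−01:00.
20:03 Zelis Canton + 1h = 21:03 UTC.
1 March 2033 is a Tuesday, so Mondays fall on 7, 14, 21, 28; the last is March 28.
1 September 2033 is a Thursday, so the first Sunday is September 4 and the second is September 11.
At the standard offset (UTC−12:00), 21:03 UTC − 12h = 09:03 Solund Province standard time.
Daylight saving runs 28 March – 11 September; the standard-time date in Solund Province, 17 February 2033, is outside that window, so Solund Province is on standard time at UTC−12:00.
21:03 UTC − 12h = 09:03 Solund Province.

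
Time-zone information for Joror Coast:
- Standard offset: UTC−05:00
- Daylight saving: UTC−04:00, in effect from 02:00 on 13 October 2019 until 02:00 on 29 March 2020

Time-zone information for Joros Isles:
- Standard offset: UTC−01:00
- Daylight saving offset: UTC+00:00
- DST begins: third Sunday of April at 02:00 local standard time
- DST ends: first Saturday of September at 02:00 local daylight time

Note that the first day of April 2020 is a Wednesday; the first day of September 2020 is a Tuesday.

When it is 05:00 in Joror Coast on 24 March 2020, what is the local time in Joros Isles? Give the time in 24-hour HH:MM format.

08:00

Daylight saving runs 13 October 2019 – 29 March 2020; 24 March 2020 is inside that window, so Joror Coast is at UTC−04:00.
05:00 Joror Coast + 4h = 09:00 UTC.
1 April 2020 is a Wednesday, so the first Sunday is April 5 and the third is April 19.
1 September 2020 is a Tuesday, so the first Saturday is September 5.
At the standard offset (UTC−01:00), 09:00 UTC − 1h = 08:00 Joros Isles standard time.
Daylight saving runs 19 April – 5 September; the standard-time date in Joros Isles, 24 March 2020, is outside that window, so Joros Isles is on standard time at UTC−01:00.
09:00 UTC − 1h = 08:00 Joros Isles.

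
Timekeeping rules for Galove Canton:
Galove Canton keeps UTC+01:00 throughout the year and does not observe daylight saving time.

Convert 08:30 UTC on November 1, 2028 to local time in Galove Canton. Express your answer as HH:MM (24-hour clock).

09:30

Galove Canton stays on UTC+01:00 all year.
08:30 UTC + 1h = 09:30 local.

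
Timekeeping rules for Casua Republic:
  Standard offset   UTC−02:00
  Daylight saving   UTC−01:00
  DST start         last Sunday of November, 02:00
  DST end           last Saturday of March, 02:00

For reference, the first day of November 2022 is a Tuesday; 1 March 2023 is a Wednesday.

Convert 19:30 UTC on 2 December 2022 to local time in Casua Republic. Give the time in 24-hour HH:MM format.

18:30

1 November 2022 is a Tuesday, so Sundays fall on 6, 13, 20, 27; the last is November 27.
1 March 2023 is a Wednesday, so Saturdays fall on 4, 11, 18, 25; the last is March 25.
At the standard offset (UTC−02:00), 19:30 UTC − 2h = 17:30 Casua Republic standard time.
Daylight saving runs 27 November 2022 – 25 March 2023; the standard-time date in Casua Republic, 2 December 2022, is inside that window, so Casua Republic is at UTC−01:00.
19:30 UTC − 1h = 18:30 local.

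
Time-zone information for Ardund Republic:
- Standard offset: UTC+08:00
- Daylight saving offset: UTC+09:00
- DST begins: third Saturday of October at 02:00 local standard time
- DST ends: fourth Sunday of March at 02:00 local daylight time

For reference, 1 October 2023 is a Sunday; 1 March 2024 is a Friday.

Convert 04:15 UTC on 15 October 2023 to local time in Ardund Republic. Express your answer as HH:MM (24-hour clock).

1 October 2023 is a Sunday, so the first Saturday is October 7 and the third is October 21.
1 March 2024 is a Friday, so the first Sunday is March 3 and the fourth is March 24.
At the standard offset (UTC+08:00), 04:15 UTC + 8h = 12:15 Ardund Republic standard time.
Daylight saving runs 21 October 2023 – 24 March 2024; the standard-time date in Ardund Republic, 15 October 2023, is outside that window, so Ardund Republic is on standard time at UTC+08:00.
04:15 UTC + 8h = 12:15 local.

12:15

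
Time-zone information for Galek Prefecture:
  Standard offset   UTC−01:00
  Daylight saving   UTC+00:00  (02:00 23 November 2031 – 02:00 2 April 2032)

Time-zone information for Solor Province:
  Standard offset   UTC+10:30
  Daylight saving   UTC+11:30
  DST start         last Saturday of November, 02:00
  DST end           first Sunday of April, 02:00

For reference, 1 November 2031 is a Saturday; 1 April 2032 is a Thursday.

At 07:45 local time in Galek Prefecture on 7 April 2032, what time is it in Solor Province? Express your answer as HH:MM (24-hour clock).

Daylight saving runs 23 November 2031 – 2 April 2032; 7 April 2032 is outside that window, so Galek Prefecture is on standard time at UTC−01:00.
07:45 Galek Prefecture + 1h = 08:45 UTC.
1 November 2031 is a Saturday, so Saturdays fall on 1, 8, 15, 22, 29; the last is November 29.
1 April 2032 is a Thursday, so the first Sunday is April 4.
At the standard offset (UTC+10:30), 08:45 UTC + 10h30m = 19:15 Solor Province standard time.
The standard-time date in Solor Province, 7 April 2032, is outside the daylight-saving period (29 November 2031 – 4 April 2032), so Solor Province is on standard time, UTC+10:30.
08:45 UTC + 10h30m = 19:15 Solor Province.

19:15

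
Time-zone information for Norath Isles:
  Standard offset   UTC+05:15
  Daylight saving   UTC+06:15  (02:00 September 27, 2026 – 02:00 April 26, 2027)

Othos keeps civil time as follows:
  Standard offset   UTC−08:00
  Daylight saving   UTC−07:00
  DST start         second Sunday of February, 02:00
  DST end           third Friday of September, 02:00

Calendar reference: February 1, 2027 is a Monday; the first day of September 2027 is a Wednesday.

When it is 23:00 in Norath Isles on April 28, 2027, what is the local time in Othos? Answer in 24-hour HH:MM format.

10:45

Daylight saving runs 27 September 2026 – 26 April 2027; April 28, 2027 is outside that window, so Norath Isles is on standard time at UTC+05:15.
23:00 Norath Isles − 5h15m = 17:45 UTC.
1 February 2027 is a Monday, so the first Sunday is February 7 and the second is February 14.
1 September 2027 is a Wednesday, so the first Friday is September 3 and the third is September 17.
At the standard offset (UTC−08:00), 17:45 UTC − 8h = 09:45 Othos standard time.
Daylight saving runs 14 February – 17 September; the standard-time date in Othos, April 28, 2027, is inside that window, so Othos is at UTC−07:00.
17:45 UTC − 7h = 10:45 Othos.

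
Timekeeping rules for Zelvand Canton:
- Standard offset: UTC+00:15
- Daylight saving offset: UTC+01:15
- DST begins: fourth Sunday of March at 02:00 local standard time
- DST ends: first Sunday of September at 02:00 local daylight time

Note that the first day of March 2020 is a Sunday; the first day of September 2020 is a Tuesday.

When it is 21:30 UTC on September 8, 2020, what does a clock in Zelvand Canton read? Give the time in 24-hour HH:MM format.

1 March 2020 is a Sunday, so the first Sunday is March 1 and the fourth is March 22.
1 September 2020 is a Tuesday, so the first Sunday is September 6.
At the standard offset (UTC+00:15), 21:30 UTC + 0h15m = 21:45 Zelvand Canton standard time.
The standard-time date in Zelvand Canton, September 8, 2020, does not fall between 22 March and 6 September, so daylight saving is not in effect and Zelvand Canton is at UTC+00:15.
21:30 UTC + 0h15m = 21:45 local.

21:45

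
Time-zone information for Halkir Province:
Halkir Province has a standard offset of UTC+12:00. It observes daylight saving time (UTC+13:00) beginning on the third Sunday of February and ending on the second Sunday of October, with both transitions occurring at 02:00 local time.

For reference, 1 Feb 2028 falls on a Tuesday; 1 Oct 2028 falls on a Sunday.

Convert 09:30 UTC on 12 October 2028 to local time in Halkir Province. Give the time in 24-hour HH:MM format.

1 February 2028 is a Tuesday, so the first Sunday is February 6 and the third is February 20.
1 October 2028 is a Sunday, so the first Sunday is October 1 and the second is October 8.
At the standard offset (UTC+12:00), 09:30 UTC + 12h = 21:30 Halkir Province standard time.
Daylight saving runs 20 February – 8 October; the standard-time date in Halkir Province, 12 October 2028, is outside that window, so Halkir Province is on standard time at UTC+12:00.
09:30 UTC + 12h = 21:30 local.

21:30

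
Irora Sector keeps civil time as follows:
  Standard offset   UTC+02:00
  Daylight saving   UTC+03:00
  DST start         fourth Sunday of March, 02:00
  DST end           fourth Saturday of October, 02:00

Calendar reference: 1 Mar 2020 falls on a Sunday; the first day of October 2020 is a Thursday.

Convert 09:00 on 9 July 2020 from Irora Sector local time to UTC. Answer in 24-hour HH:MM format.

06:00

1 March 2020 is a Sunday, so the first Sunday is March 1 and the fourth is March 22.
1 October 2020 is a Thursday, so the first Saturday is October 3 and the fourth is October 24.
9 July 2020 lies within the daylight-saving period (22 March – 24 October), so Irora Sector is on daylight time, UTC+03:00.
09:00 local − 3h = 06:00 UTC.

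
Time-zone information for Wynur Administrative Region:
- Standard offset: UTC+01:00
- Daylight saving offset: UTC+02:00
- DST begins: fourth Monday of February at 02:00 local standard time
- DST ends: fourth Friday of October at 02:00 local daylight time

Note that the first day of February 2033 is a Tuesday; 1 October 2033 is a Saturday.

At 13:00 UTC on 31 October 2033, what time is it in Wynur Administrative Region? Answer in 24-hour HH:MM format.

14:00

1 February 2033 is a Tuesday, so the first Monday is February 7 and the fourth is February 28.
1 October 2033 is a Saturday, so the first Friday is October 7 and the fourth is October 28.
At the standard offset (UTC+01:00), 13:00 UTC + 1h = 14:00 Wynur Administrative Region standard time.
The standard-time date in Wynur Administrative Region, 31 October 2033, does not fall between 28 February and 28 October, so daylight saving is not in effect and Wynur Administrative Region is at UTC+01:00.
13:00 UTC + 1h = 14:00 local.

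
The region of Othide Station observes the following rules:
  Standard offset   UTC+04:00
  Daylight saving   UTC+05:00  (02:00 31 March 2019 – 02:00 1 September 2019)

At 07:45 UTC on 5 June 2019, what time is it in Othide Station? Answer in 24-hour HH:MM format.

12:45

At the standard offset (UTC+04:00), 07:45 UTC + 4h = 11:45 Othide Station standard time.
The standard-time date in Othide Station, 5 June 2019, falls between 31 March and 1 September, so daylight saving is in effect and Othide Station is at UTC+05:00.
07:45 UTC + 5h = 12:45 local.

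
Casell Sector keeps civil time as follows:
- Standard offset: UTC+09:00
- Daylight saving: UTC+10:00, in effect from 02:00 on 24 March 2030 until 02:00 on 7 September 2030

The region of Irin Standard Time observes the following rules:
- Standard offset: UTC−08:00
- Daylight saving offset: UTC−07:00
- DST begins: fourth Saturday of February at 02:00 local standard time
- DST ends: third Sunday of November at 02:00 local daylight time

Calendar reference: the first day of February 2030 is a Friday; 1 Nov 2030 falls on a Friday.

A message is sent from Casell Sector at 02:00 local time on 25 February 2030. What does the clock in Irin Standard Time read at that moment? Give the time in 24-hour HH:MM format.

Daylight saving runs 24 March – 7 September; 25 February 2030 is outside that window, so Casell Sector is on standard time at UTC+09:00.
02:00 Casell Sector − 9h = 17:00 UTC (rolling into the previous day, 24 February 2030).
1 February 2030 is a Friday, so the first Saturday is February 2 and the fourth is February 23.
1 November 2030 is a Friday, so the first Sunday is November 3 and the third is November 17.
At the standard offset (UTC−08:00), 17:00 UTC − 8h = 09:00 Irin Standard Time standard time.
The standard-time date in Irin Standard Time, 24 February 2030, falls between 23 February and 17 November, so daylight saving is in effect and Irin Standard Time is at UTC−07:00.
17:00 UTC − 7h = 10:00 Irin Standard Time.

10:00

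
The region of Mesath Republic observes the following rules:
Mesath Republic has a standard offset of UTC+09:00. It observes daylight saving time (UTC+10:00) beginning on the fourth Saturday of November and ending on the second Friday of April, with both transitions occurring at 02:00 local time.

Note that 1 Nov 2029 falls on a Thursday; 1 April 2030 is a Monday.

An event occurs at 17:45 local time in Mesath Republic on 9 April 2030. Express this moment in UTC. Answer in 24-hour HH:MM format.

1 November 2029 is a Thursday, so the first Saturday is November 3 and the fourth is November 24.
1 April 2030 is a Monday, so the first Friday is April 5 and the second is April 12.
Daylight saving runs 24 November 2029 – 12 April 2030; 9 April 2030 is inside that window, so Mesath Republic is at UTC+10:00.
17:45 local − 10h = 07:45 UTC.

07:45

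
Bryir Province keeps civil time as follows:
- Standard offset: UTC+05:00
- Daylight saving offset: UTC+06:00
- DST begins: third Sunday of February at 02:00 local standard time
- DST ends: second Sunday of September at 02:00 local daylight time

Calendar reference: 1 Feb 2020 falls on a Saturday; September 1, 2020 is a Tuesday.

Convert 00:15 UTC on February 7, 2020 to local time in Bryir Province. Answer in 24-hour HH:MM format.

05:15

1 February 2020 is a Saturday, so the first Sunday is February 2 and the third is February 16.
1 September 2020 is a Tuesday, so the first Sunday is September 6 and the second is September 13.
At the standard offset (UTC+05:00), 00:15 UTC + 5h = 05:15 Bryir Province standard time.
The standard-time date in Bryir Province, February 7, 2020, does not fall between 16 February and 13 September, so daylight saving is not in effect and Bryir Province is at UTC+05:00.
00:15 UTC + 5h = 05:15 local.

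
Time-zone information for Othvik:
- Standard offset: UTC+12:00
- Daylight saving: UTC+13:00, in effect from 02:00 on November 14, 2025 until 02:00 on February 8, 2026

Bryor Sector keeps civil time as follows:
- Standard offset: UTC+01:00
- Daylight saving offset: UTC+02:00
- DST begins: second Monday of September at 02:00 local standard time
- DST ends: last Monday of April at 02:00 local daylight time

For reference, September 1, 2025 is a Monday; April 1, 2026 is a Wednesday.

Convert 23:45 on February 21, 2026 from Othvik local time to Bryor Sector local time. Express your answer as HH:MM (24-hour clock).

13:45

February 21, 2026 does not fall between 14 November 2025 and 8 February 2026, so daylight saving is not in effect and Othvik is at UTC+12:00.
23:45 Othvik − 12h = 11:45 UTC.
1 September 2025 is a Monday, so the first Monday is September 1 and the second is September 8.
1 April 2026 is a Wednesday, so Mondays fall on 6, 13, 20, 27; the last is April 27.
At the standard offset (UTC+01:00), 11:45 UTC + 1h = 12:45 Bryor Sector standard time.
The standard-time date in Bryor Sector, February 21, 2026, lies within the daylight-saving period (8 September 2025 – 27 April 2026), so Bryor Sector is on daylight time, UTC+02:00.
11:45 UTC + 2h = 13:45 Bryor Sector.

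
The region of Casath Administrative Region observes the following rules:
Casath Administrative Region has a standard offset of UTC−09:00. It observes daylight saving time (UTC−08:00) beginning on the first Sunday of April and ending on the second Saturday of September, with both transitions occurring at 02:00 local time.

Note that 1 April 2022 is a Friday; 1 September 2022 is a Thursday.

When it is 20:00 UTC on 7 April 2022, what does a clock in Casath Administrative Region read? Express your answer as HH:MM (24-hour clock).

12:00

1 April 2022 is a Friday, so the first Sunday is April 3.
1 September 2022 is a Thursday, so the first Saturday is September 3 and the second is September 10.
At the standard offset (UTC−09:00), 20:00 UTC − 9h = 11:00 Casath Administrative Region standard time.
The standard-time date in Casath Administrative Region, 7 April 2022, lies within the daylight-saving period (3 April – 10 September), so Casath Administrative Region is on daylight time, UTC−08:00.
20:00 UTC − 8h = 12:00 local.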